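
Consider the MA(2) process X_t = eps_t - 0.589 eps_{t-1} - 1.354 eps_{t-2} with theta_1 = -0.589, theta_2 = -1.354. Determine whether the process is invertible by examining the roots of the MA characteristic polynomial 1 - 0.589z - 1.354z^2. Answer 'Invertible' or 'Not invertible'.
\text{Not invertible}

The MA(q) characteristic polynomial is P(z) = 1 - 0.589z - 1.354z^2.
Invertibility requires all roots to lie outside the unit circle, i.e. |z| > 1 for every root.
Set 1 + (-0.589) z + (-1.354) z^2 = 0, i.e. a z^2 + b z + c = 0 with a = -1.354, b = -0.589, c = 1.
Discriminant D = b^2 - 4ac = (-0.589)^2 - 4*(-1.354)*1 = 0.346921 - (-5.416) = 5.762921.
D >= 0, so the roots are real: z = (-b +/- sqrt(D)) / (2a) = (0.589 +/- 2.400608) / (-2.708).
  z_1 = (0.589 + 2.400608) / (-2.708) = -1.104,   |z_1| = 1.104.
  z_2 = (0.589 - 2.400608) / (-2.708) = 0.669,   |z_2| = 0.669.
Moduli of all roots: 1.1040, 0.6690.
All moduli strictly greater than 1? No.
Verdict: Not invertible.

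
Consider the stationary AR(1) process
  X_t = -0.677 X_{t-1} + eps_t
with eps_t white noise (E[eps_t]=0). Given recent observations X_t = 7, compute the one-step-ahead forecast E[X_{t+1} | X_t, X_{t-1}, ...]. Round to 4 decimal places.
E[X_{t+1} \mid \mathcal F_t] = -4.7390

For an AR(p) model X_t = c + sum_i phi_i X_{t-i} + eps_t, the
one-step-ahead conditional mean is
  E[X_{t+1} | X_t, ...] = c + sum_i phi_i X_{t+1-i}.
Substitute known values:
  E[X_{t+1} | ...] = (-0.677) * (7)
                   = -4.7390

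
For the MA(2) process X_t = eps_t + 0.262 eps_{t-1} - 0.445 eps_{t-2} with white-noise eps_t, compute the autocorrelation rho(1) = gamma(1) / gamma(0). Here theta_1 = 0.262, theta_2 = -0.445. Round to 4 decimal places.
\rho(1) = 0.1148

For an MA(q) process with theta_0 = 1, the autocovariance is
  gamma(k) = sigma^2 * sum_{i=0..q-k} theta_i * theta_{i+k},
and rho(k) = gamma(k) / gamma(0). Sigma^2 cancels.
  numerator   = (1)*(0.262) + (0.262)*(-0.445) = 0.14541.
  denominator = (1)^2 + (0.262)^2 + (-0.445)^2 = 1.266669.
  rho(1) = 0.14541 / 1.266669 = 0.1148.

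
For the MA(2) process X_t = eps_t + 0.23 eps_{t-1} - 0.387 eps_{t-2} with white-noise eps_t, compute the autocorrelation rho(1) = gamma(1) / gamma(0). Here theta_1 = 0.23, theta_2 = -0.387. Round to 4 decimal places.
\rho(1) = 0.1172

For an MA(q) process with theta_0 = 1, the autocovariance is
  gamma(k) = sigma^2 * sum_{i=0..q-k} theta_i * theta_{i+k},
and rho(k) = gamma(k) / gamma(0). Sigma^2 cancels.
  numerator   = (1)*(0.23) + (0.23)*(-0.387) = 0.14099.
  denominator = (1)^2 + (0.23)^2 + (-0.387)^2 = 1.202669.
  rho(1) = 0.14099 / 1.202669 = 0.1172.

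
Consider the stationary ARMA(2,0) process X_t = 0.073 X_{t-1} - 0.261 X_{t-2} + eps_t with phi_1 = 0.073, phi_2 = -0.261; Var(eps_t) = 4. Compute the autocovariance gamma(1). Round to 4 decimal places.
\gamma(1) = 0.2493

Multiply the model equation by X_{t-k} and take expectations. With theta_0 = psi_0 = 1 and psi_j the MA(infinity) weights, this gives
  gamma(k) - sum_i phi_i gamma(k-i) = c_k,
  c_k = sigma^2 * sum_{j=k..q} theta_j psi_{j-k}   (c_k = 0 for k > q),
using gamma(-m) = gamma(m).
Pure AR (q = 0): c_0 = sigma^2 = 4, c_k = 0 for k >= 1.
Equations for k = 0, 1, 2 (AR order 2, c_2 = 0):
  (E0) gamma(0) = phi_1 gamma(1) + phi_2 gamma(2) + c_0
  (E1) gamma(1) = phi_1 gamma(0) + phi_2 gamma(1) + c_1
  (E2) gamma(2) = phi_1 gamma(1) + phi_2 gamma(0)
From (E1): gamma(1) = A gamma(0) + B with
  A = phi_1 / (1 - phi_2) = 0.073 / 1.261 = 0.057891,   B = c_1 / (1 - phi_2) = 0 / 1.261 = 0.
Insert (E2) into (E0): gamma(0) (1 - phi_2^2) = phi_1 (1 + phi_2) gamma(1) + c_0.
  phi_1 (1 + phi_2) = (0.073)(0.739) = 0.053947,   1 - phi_2^2 = 0.931879.
Replace gamma(1) by A gamma(0) + B and collect gamma(0):
  gamma(0) [0.931879 - (0.053947)(0.057891)] = c_0 = 4
  gamma(0) * 0.928756 = 4
  gamma(0) = 4 / 0.928756 = 4.306836.
  gamma(1) = A gamma(0) = (0.057891)(4.306836) = 0.249325.
Therefore gamma(1) = 0.2493 (to 4 decimal places).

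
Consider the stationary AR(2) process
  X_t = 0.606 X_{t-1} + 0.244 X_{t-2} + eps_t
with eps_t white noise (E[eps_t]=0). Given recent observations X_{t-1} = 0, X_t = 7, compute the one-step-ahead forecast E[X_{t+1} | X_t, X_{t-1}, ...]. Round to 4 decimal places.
E[X_{t+1} \mid \mathcal F_t] = 4.2420

For an AR(p) model X_t = c + sum_i phi_i X_{t-i} + eps_t, the
one-step-ahead conditional mean is
  E[X_{t+1} | X_t, ...] = c + sum_i phi_i X_{t+1-i}.
Substitute known values:
  E[X_{t+1} | ...] = (0.606) * (7) + (0.244) * (0)
                   = 4.2420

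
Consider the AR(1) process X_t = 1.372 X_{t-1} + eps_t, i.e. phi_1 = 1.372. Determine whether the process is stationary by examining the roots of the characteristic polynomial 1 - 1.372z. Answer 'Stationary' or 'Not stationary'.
\text{Not stationary}

The AR(p) characteristic polynomial is P(z) = 1 - 1.372z.
Stationarity requires all roots to lie outside the unit circle, i.e. |z| > 1 for every root.
This is linear in z: 1 + (-1.372) z = 0  =>  z = -1/(-1.372) = 0.728863,  |z| = 0.728863.
Moduli of all roots: 0.7289.
All moduli strictly greater than 1? No.
Verdict: Not stationary.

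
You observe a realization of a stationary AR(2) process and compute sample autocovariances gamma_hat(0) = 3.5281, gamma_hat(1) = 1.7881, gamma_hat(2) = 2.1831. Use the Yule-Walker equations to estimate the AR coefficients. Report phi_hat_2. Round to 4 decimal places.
\hat\phi_{2} = 0.4870

The Yule-Walker equations for an AR(p) process read, in matrix form,
  Gamma_p phi = r_p,   with   (Gamma_p)_{ij} = gamma(|i - j|),
                       (r_p)_i = gamma(i),   i,j = 1..p.
Substitute the sample gammas (Toeplitz matrix and right-hand side of size 2):
  Gamma_p = [[3.5281, 1.7881], [1.7881, 3.5281]]
  r_p     = [1.7881, 2.1831]
Written out:
  3.5281 phi_1 + 1.7881 phi_2 = 1.7881
  1.7881 phi_1 + 3.5281 phi_2 = 2.1831
Solve by Cramer's rule:
  det = gamma(0)^2 - gamma(1)^2 = (3.5281)^2 - (1.7881)^2 = 12.44748961 - 3.19730161 = 9.250188
  phi_hat_1 = [gamma(1) gamma(0) - gamma(1) gamma(2)] / det = [(1.7881)(3.5281) - (1.7881)(2.1831)] / 9.250188 = 2.4049945 / 9.250188 = 0.26
  phi_hat_2 = [gamma(0) gamma(2) - gamma(1)^2] / det = [(3.5281)(2.1831) - (1.7881)^2] / 9.250188 = 4.5048935 / 9.250188 = 0.487
So phi_hat = [0.2600, 0.4870].
Therefore phi_hat_2 = 0.4870.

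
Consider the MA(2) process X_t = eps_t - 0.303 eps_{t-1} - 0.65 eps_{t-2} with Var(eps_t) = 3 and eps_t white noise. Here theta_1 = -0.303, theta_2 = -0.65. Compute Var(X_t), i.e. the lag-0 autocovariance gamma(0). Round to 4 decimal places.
\gamma(0) = 4.5429

For an MA(q) process X_t = eps_t + sum_i theta_i eps_{t-i} with
Var(eps_t) = sigma^2, the variance is
  gamma(0) = sigma^2 * (1 + sum_i theta_i^2).
  sum_i theta_i^2 = (-0.303)^2 + (-0.65)^2 = 0.091809 + 0.4225 = 0.514309.
  gamma(0) = 3 * (1 + 0.514309) = 3 * 1.514309 = 4.542927, which rounds to 4.5429.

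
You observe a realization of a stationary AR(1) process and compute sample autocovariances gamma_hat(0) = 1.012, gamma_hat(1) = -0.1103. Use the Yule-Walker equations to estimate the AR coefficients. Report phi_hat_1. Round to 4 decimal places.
\hat\phi_{1} = -0.1090

The Yule-Walker equations for an AR(p) process read, in matrix form,
  Gamma_p phi = r_p,   with   (Gamma_p)_{ij} = gamma(|i - j|),
                       (r_p)_i = gamma(i),   i,j = 1..p.
Substitute the sample gammas (Toeplitz matrix and right-hand side of size 1):
  Gamma_p = [[1.012]]
  r_p     = [-0.1103]
With p = 1 this is the single equation gamma(0) phi_1 = gamma(1):
  phi_hat_1 = gamma(1) / gamma(0) = -0.1103 / 1.012 = -0.1090.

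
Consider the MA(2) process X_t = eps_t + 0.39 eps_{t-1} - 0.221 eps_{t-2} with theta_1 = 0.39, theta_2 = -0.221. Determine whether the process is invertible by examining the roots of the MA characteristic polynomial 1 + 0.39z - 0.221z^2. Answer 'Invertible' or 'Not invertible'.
\text{Invertible}

The MA(q) characteristic polynomial is P(z) = 1 + 0.39z - 0.221z^2.
Invertibility requires all roots to lie outside the unit circle, i.e. |z| > 1 for every root.
Set 1 + (0.39) z + (-0.221) z^2 = 0, i.e. a z^2 + b z + c = 0 with a = -0.221, b = 0.39, c = 1.
Discriminant D = b^2 - 4ac = (0.39)^2 - 4*(-0.221)*1 = 0.1521 - (-0.884) = 1.0361.
D >= 0, so the roots are real: z = (-b +/- sqrt(D)) / (2a) = (-0.39 +/- 1.01789) / (-0.442).
  z_1 = (-0.39 + 1.01789) / (-0.442) = -1.4206,   |z_1| = 1.4206.
  z_2 = (-0.39 - 1.01789) / (-0.442) = 3.1853,   |z_2| = 3.1853.
Moduli of all roots: 1.4206, 3.1853.
All moduli strictly greater than 1? Yes.
Verdict: Invertible.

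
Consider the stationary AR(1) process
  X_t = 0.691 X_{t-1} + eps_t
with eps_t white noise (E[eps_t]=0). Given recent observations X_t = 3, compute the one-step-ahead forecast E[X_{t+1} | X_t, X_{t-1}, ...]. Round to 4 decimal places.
E[X_{t+1} \mid \mathcal F_t] = 2.0730

For an AR(p) model X_t = c + sum_i phi_i X_{t-i} + eps_t, the
one-step-ahead conditional mean is
  E[X_{t+1} | X_t, ...] = c + sum_i phi_i X_{t+1-i}.
Substitute known values:
  E[X_{t+1} | ...] = (0.691) * (3)
                   = 2.0730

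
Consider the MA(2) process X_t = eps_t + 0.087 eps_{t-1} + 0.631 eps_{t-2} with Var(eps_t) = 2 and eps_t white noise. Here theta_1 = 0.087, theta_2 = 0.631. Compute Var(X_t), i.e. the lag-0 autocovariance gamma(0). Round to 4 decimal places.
\gamma(0) = 2.8115

For an MA(q) process X_t = eps_t + sum_i theta_i eps_{t-i} with
Var(eps_t) = sigma^2, the variance is
  gamma(0) = sigma^2 * (1 + sum_i theta_i^2).
  sum_i theta_i^2 = (0.087)^2 + (0.631)^2 = 0.007569 + 0.398161 = 0.40573.
  gamma(0) = 2 * (1 + 0.40573) = 2 * 1.40573 = 2.81146, which rounds to 2.8115.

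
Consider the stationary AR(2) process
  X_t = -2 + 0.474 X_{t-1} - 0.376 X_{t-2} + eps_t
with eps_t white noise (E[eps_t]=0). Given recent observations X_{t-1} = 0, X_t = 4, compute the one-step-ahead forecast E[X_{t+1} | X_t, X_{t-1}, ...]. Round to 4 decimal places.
E[X_{t+1} \mid \mathcal F_t] = -0.1040

For an AR(p) model X_t = c + sum_i phi_i X_{t-i} + eps_t, the
one-step-ahead conditional mean is
  E[X_{t+1} | X_t, ...] = c + sum_i phi_i X_{t+1-i}.
Substitute known values:
  E[X_{t+1} | ...] = -2 + (0.474) * (4) + (-0.376) * (0)
                   = -0.1040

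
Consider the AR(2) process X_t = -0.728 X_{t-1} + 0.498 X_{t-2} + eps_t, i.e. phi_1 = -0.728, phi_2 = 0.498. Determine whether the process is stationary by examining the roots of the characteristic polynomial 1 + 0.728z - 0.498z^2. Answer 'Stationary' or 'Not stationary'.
\text{Not stationary}

The AR(p) characteristic polynomial is P(z) = 1 + 0.728z - 0.498z^2.
Stationarity requires all roots to lie outside the unit circle, i.e. |z| > 1 for every root.
Set 1 + (0.728) z + (-0.498) z^2 = 0, i.e. a z^2 + b z + c = 0 with a = -0.498, b = 0.728, c = 1.
Discriminant D = b^2 - 4ac = (0.728)^2 - 4*(-0.498)*1 = 0.529984 - (-1.992) = 2.521984.
D >= 0, so the roots are real: z = (-b +/- sqrt(D)) / (2a) = (-0.728 +/- 1.588076) / (-0.996).
  z_1 = (-0.728 + 1.588076) / (-0.996) = -0.8635,   |z_1| = 0.8635.
  z_2 = (-0.728 - 1.588076) / (-0.996) = 2.3254,   |z_2| = 2.3254.
Moduli of all roots: 0.8635, 2.3254.
All moduli strictly greater than 1? No.
Verdict: Not stationary.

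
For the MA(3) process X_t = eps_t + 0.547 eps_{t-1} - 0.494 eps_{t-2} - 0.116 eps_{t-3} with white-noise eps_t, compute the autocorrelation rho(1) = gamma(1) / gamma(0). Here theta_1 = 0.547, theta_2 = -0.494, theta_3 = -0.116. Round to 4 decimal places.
\rho(1) = 0.2146

For an MA(q) process with theta_0 = 1, the autocovariance is
  gamma(k) = sigma^2 * sum_{i=0..q-k} theta_i * theta_{i+k},
and rho(k) = gamma(k) / gamma(0). Sigma^2 cancels.
  numerator   = (1)*(0.547) + (0.547)*(-0.494) + (-0.494)*(-0.116) = 0.334086.
  denominator = (1)^2 + (0.547)^2 + (-0.494)^2 + (-0.116)^2 = 1.556701.
  rho(1) = 0.334086 / 1.556701 = 0.2146.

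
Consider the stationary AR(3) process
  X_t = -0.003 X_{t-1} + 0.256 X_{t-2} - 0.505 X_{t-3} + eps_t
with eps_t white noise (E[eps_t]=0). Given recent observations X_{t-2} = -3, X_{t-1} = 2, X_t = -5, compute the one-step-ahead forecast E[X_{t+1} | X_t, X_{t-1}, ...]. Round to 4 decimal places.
E[X_{t+1} \mid \mathcal F_t] = 2.0420

For an AR(p) model X_t = c + sum_i phi_i X_{t-i} + eps_t, the
one-step-ahead conditional mean is
  E[X_{t+1} | X_t, ...] = c + sum_i phi_i X_{t+1-i}.
Substitute known values:
  E[X_{t+1} | ...] = (-0.003) * (-5) + (0.256) * (2) + (-0.505) * (-3)
                   = 2.0420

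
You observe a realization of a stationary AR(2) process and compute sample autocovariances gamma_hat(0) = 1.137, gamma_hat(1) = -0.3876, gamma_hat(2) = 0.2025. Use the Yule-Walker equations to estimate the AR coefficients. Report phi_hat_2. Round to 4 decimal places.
\hat\phi_{2} = 0.0700

The Yule-Walker equations for an AR(p) process read, in matrix form,
  Gamma_p phi = r_p,   with   (Gamma_p)_{ij} = gamma(|i - j|),
                       (r_p)_i = gamma(i),   i,j = 1..p.
Substitute the sample gammas (Toeplitz matrix and right-hand side of size 2):
  Gamma_p = [[1.137, -0.3876], [-0.3876, 1.137]]
  r_p     = [-0.3876, 0.2025]
Written out:
  1.137 phi_1 - 0.3876 phi_2 = -0.3876
  -0.3876 phi_1 + 1.137 phi_2 = 0.2025
Solve by Cramer's rule:
  det = gamma(0)^2 - gamma(1)^2 = (1.137)^2 - (-0.3876)^2 = 1.292769 - 0.15023376 = 1.14253524
  phi_hat_1 = [gamma(1) gamma(0) - gamma(1) gamma(2)] / det = [(-0.3876)(1.137) - (-0.3876)(0.2025)] / 1.14253524 = -0.3622122 / 1.14253524 = -0.317
  phi_hat_2 = [gamma(0) gamma(2) - gamma(1)^2] / det = [(1.137)(0.2025) - (-0.3876)^2] / 1.14253524 = 0.08000874 / 1.14253524 = 0.07
So phi_hat = [-0.3170, 0.0700].
Therefore phi_hat_2 = 0.0700.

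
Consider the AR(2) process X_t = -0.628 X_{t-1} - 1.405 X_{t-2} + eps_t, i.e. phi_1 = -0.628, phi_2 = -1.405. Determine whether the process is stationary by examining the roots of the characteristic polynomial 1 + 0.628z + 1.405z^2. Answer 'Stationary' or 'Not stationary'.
\text{Not stationary}

The AR(p) characteristic polynomial is P(z) = 1 + 0.628z + 1.405z^2.
Stationarity requires all roots to lie outside the unit circle, i.e. |z| > 1 for every root.
Set 1 + (0.628) z + (1.405) z^2 = 0, i.e. a z^2 + b z + c = 0 with a = 1.405, b = 0.628, c = 1.
Discriminant D = b^2 - 4ac = (0.628)^2 - 4*(1.405)*1 = 0.394384 - (5.62) = -5.225616.
D < 0, so the roots are the complex-conjugate pair z = (-b +/- i sqrt(-D)) / (2a) = -0.2235 +/- 0.8135i.
For a conjugate pair |z|^2 = z * conj(z) = (product of roots) = c/a = 1/(1.405) = 0.711744, so |z| = sqrt(0.711744) = 0.8436 for both roots.
Moduli of all roots: 0.8436, 0.8436.
All moduli strictly greater than 1? No.
Verdict: Not stationary.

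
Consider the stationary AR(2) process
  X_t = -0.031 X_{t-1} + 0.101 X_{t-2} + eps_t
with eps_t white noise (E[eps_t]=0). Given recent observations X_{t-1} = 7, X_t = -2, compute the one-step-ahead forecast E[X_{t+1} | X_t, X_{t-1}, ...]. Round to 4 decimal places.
E[X_{t+1} \mid \mathcal F_t] = 0.7690

For an AR(p) model X_t = c + sum_i phi_i X_{t-i} + eps_t, the
one-step-ahead conditional mean is
  E[X_{t+1} | X_t, ...] = c + sum_i phi_i X_{t+1-i}.
Substitute known values:
  E[X_{t+1} | ...] = (-0.031) * (-2) + (0.101) * (7)
                   = 0.7690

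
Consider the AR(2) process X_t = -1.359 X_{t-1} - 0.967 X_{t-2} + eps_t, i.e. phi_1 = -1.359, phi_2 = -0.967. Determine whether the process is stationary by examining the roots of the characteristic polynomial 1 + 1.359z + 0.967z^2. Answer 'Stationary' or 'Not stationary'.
\text{Stationary}

The AR(p) characteristic polynomial is P(z) = 1 + 1.359z + 0.967z^2.
Stationarity requires all roots to lie outside the unit circle, i.e. |z| > 1 for every root.
Set 1 + (1.359) z + (0.967) z^2 = 0, i.e. a z^2 + b z + c = 0 with a = 0.967, b = 1.359, c = 1.
Discriminant D = b^2 - 4ac = (1.359)^2 - 4*(0.967)*1 = 1.846881 - (3.868) = -2.021119.
D < 0, so the roots are the complex-conjugate pair z = (-b +/- i sqrt(-D)) / (2a) = -0.7027 +/- 0.7351i.
For a conjugate pair |z|^2 = z * conj(z) = (product of roots) = c/a = 1/(0.967) = 1.034126, so |z| = sqrt(1.034126) = 1.0169 for both roots.
Moduli of all roots: 1.0169, 1.0169.
All moduli strictly greater than 1? Yes.
Verdict: Stationary.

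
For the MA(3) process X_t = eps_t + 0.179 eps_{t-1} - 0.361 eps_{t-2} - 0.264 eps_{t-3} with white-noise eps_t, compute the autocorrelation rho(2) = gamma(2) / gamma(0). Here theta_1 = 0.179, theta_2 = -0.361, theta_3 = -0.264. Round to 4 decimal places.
\rho(2) = -0.3314

For an MA(q) process with theta_0 = 1, the autocovariance is
  gamma(k) = sigma^2 * sum_{i=0..q-k} theta_i * theta_{i+k},
and rho(k) = gamma(k) / gamma(0). Sigma^2 cancels.
  numerator   = (1)*(-0.361) + (0.179)*(-0.264) = -0.408256.
  denominator = (1)^2 + (0.179)^2 + (-0.361)^2 + (-0.264)^2 = 1.232058.
  rho(2) = -0.408256 / 1.232058 = -0.3314.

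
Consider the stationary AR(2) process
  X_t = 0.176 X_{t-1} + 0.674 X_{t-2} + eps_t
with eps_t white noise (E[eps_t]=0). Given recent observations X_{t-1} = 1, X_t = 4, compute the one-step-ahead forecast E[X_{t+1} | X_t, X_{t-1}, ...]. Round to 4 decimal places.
E[X_{t+1} \mid \mathcal F_t] = 1.3780

For an AR(p) model X_t = c + sum_i phi_i X_{t-i} + eps_t, the
one-step-ahead conditional mean is
  E[X_{t+1} | X_t, ...] = c + sum_i phi_i X_{t+1-i}.
Substitute known values:
  E[X_{t+1} | ...] = (0.176) * (4) + (0.674) * (1)
                   = 1.3780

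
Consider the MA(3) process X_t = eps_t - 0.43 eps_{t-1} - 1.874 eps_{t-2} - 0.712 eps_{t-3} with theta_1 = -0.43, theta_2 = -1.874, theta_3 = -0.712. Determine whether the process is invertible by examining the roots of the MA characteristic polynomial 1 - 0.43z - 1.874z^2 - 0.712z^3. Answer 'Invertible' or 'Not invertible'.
\text{Not invertible}

The MA(q) characteristic polynomial is P(z) = 1 - 0.43z - 1.874z^2 - 0.712z^3.
Invertibility requires all roots to lie outside the unit circle, i.e. |z| > 1 for every root.
Degree 3: look for a simple real root z0 first, then factor out (1 - z/z0) and solve the remaining quadratic.
Testing z0 = -1.25: P(-1.25) = 1 + (-0.43)(-1.25) + (-1.874)(-1.25)^2 + (-0.712)(-1.25)^3
  = 1 + (0.5375) + (-2.928125) + (1.390625) = 0.  So z_0 = -1.25 is a root, |z_0| = 1.25.
Divide out the factor (1 + 0.8 z) = (1 - z/z0) (since 1/z0 = -0.8):
  P(z) = (1 + 0.8 z)(1 + (-1.23) z + (-0.89) z^2)
  [check: z-coef -1.23 - (-0.8) = -0.43; z^2-coef -0.89 - (-0.8)(-1.23) = -1.874; z^3-coef -(-0.8)(-0.89) = -0.712.]
Remaining roots from the quadratic factor 1 + (-1.23) z + (-0.89) z^2:
  Set 1 + (-1.23) z + (-0.89) z^2 = 0, i.e. a z^2 + b z + c = 0 with a = -0.89, b = -1.23, c = 1.
  Discriminant D = b^2 - 4ac = (-1.23)^2 - 4*(-0.89)*1 = 1.5129 - (-3.56) = 5.0729.
  D >= 0, so the roots are real: z = (-b +/- sqrt(D)) / (2a) = (1.23 +/- 2.25231) / (-1.78).
    z_1 = (1.23 + 2.25231) / (-1.78) = -1.9564,   |z_1| = 1.9564.
    z_2 = (1.23 - 2.25231) / (-1.78) = 0.5743,   |z_2| = 0.5743.
Moduli of all roots: 1.2500, 1.9564, 0.5743.
All moduli strictly greater than 1? No.
Verdict: Not invertible.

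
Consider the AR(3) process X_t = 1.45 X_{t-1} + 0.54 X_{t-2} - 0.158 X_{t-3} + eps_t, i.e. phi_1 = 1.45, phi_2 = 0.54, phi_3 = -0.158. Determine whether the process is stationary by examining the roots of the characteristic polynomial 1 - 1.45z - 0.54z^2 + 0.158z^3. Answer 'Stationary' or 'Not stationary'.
\text{Not stationary}

The AR(p) characteristic polynomial is P(z) = 1 - 1.45z - 0.54z^2 + 0.158z^3.
Stationarity requires all roots to lie outside the unit circle, i.e. |z| > 1 for every root.
Degree 3: look for a simple real root z0 first, then factor out (1 - z/z0) and solve the remaining quadratic.
Testing z0 = 5: P(5) = 1 + (-1.45)(5) + (-0.54)(5)^2 + (0.158)(5)^3
  = 1 + (-7.25) + (-13.5) + (19.75) = 0.  So z_0 = 5 is a root, |z_0| = 5.
Divide out the factor (1 - 0.2 z) = (1 - z/z0) (since 1/z0 = 0.2):
  P(z) = (1 - 0.2 z)(1 + (-1.25) z + (-0.79) z^2)
  [check: z-coef -1.25 - (0.2) = -1.45; z^2-coef -0.79 - (0.2)(-1.25) = -0.54; z^3-coef -(0.2)(-0.79) = 0.158.]
Remaining roots from the quadratic factor 1 + (-1.25) z + (-0.79) z^2:
  Set 1 + (-1.25) z + (-0.79) z^2 = 0, i.e. a z^2 + b z + c = 0 with a = -0.79, b = -1.25, c = 1.
  Discriminant D = b^2 - 4ac = (-1.25)^2 - 4*(-0.79)*1 = 1.5625 - (-3.16) = 4.7225.
  D >= 0, so the roots are real: z = (-b +/- sqrt(D)) / (2a) = (1.25 +/- 2.173131) / (-1.58).
    z_1 = (1.25 + 2.173131) / (-1.58) = -2.1665,   |z_1| = 2.1665.
    z_2 = (1.25 - 2.173131) / (-1.58) = 0.5843,   |z_2| = 0.5843.
Moduli of all roots: 5.0000, 2.1665, 0.5843.
All moduli strictly greater than 1? No.
Verdict: Not stationary.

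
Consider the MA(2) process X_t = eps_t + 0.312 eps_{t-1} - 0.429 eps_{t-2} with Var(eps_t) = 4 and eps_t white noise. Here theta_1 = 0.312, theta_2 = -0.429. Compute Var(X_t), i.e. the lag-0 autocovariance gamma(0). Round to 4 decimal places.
\gamma(0) = 5.1255

For an MA(q) process X_t = eps_t + sum_i theta_i eps_{t-i} with
Var(eps_t) = sigma^2, the variance is
  gamma(0) = sigma^2 * (1 + sum_i theta_i^2).
  sum_i theta_i^2 = (0.312)^2 + (-0.429)^2 = 0.097344 + 0.184041 = 0.281385.
  gamma(0) = 4 * (1 + 0.281385) = 4 * 1.281385 = 5.12554, which rounds to 5.1255.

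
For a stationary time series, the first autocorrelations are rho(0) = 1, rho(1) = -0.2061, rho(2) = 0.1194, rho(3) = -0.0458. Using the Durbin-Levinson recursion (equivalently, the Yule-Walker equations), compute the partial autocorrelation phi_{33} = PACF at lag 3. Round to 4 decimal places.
\phi_{33} = -0.0069

The PACF at lag k is phi_{kk}, the last component of the solution
to the Yule-Walker system G_k phi = r_k where
  (G_k)_{ij} = rho(|i - j|), (r_k)_i = rho(i), i,j = 1..k.
Equivalently, Durbin-Levinson gives phi_{kk} iteratively:
  phi_{11} = rho(1)
  phi_{kk} = [rho(k) - sum_{j=1..k-1} phi_{k-1,j} rho(k-j)]
            / [1 - sum_{j=1..k-1} phi_{k-1,j} rho(j)],
  phi_{k,j} = phi_{k-1,j} - phi_{kk} phi_{k-1,k-j},  j = 1..k-1.
Step k = 1:
  phi_11 = rho(1) = -0.2061.
Step k = 2:
  phi_22 = [rho(2) - phi_11 rho(1)] / [1 - phi_11 rho(1)] = [0.1194 - (-0.2061)(-0.2061)] / [1 - (-0.2061)(-0.2061)]
         = 0.07692279 / 0.95752279 = 0.080335.
  Update: phi_21 = phi_11 - phi_22 phi_11 = -0.2061 - (0.080335)(-0.2061) = -0.189543.
Step k = 3:
  phi_33 = [rho(3) - phi_21 rho(2) - phi_22 rho(1)] / [1 - phi_21 rho(1) - phi_22 rho(2)]
    numerator   = -0.0458 - (-0.189543)(0.1194) - (0.080335)(-0.2061) = -0.00661149
    denominator = 1 - (-0.189543)(-0.2061) - (0.080335)(0.1194) = 0.95134318
  phi_33 = -0.00661149 / 0.95134318 = -0.0069.
Therefore phi_{33} = -0.0069.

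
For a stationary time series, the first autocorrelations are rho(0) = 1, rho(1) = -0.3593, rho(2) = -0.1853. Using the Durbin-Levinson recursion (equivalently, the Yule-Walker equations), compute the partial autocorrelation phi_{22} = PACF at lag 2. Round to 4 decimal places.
\phi_{22} = -0.3610

The PACF at lag k is phi_{kk}, the last component of the solution
to the Yule-Walker system G_k phi = r_k where
  (G_k)_{ij} = rho(|i - j|), (r_k)_i = rho(i), i,j = 1..k.
Equivalently, Durbin-Levinson gives phi_{kk} iteratively:
  phi_{11} = rho(1)
  phi_{kk} = [rho(k) - sum_{j=1..k-1} phi_{k-1,j} rho(k-j)]
            / [1 - sum_{j=1..k-1} phi_{k-1,j} rho(j)],
  phi_{k,j} = phi_{k-1,j} - phi_{kk} phi_{k-1,k-j},  j = 1..k-1.
Step k = 1:
  phi_11 = rho(1) = -0.3593.
Step k = 2:
  phi_22 = [rho(2) - phi_11 rho(1)] / [1 - phi_11 rho(1)] = [-0.1853 - (-0.3593)(-0.3593)] / [1 - (-0.3593)(-0.3593)]
         = -0.31439649 / 0.87090351 = -0.361.
Therefore phi_{22} = -0.3610.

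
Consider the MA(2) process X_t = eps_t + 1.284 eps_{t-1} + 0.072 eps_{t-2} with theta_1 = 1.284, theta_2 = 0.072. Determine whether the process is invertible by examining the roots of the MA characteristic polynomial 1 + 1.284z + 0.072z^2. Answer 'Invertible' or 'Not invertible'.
\text{Not invertible}

The MA(q) characteristic polynomial is P(z) = 1 + 1.284z + 0.072z^2.
Invertibility requires all roots to lie outside the unit circle, i.e. |z| > 1 for every root.
Set 1 + (1.284) z + (0.072) z^2 = 0, i.e. a z^2 + b z + c = 0 with a = 0.072, b = 1.284, c = 1.
Discriminant D = b^2 - 4ac = (1.284)^2 - 4*(0.072)*1 = 1.648656 - (0.288) = 1.360656.
D >= 0, so the roots are real: z = (-b +/- sqrt(D)) / (2a) = (-1.284 +/- 1.166472) / (0.144).
  z_1 = (-1.284 + 1.166472) / (0.144) = -0.8162,   |z_1| = 0.8162.
  z_2 = (-1.284 - 1.166472) / (0.144) = -17.0172,   |z_2| = 17.0172.
Moduli of all roots: 0.8162, 17.0172.
All moduli strictly greater than 1? No.
Verdict: Not invertible.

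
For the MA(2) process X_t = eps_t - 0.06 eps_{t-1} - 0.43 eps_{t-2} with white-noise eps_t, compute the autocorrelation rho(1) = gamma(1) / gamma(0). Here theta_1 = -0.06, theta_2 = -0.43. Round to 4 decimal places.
\rho(1) = -0.0288

For an MA(q) process with theta_0 = 1, the autocovariance is
  gamma(k) = sigma^2 * sum_{i=0..q-k} theta_i * theta_{i+k},
and rho(k) = gamma(k) / gamma(0). Sigma^2 cancels.
  numerator   = (1)*(-0.06) + (-0.06)*(-0.43) = -0.0342.
  denominator = (1)^2 + (-0.06)^2 + (-0.43)^2 = 1.1885.
  rho(1) = -0.0342 / 1.1885 = -0.0288.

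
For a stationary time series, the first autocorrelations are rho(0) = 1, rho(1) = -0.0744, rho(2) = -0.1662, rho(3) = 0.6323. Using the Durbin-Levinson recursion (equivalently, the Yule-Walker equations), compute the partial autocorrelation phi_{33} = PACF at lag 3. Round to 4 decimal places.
\phi_{33} = 0.6270

The PACF at lag k is phi_{kk}, the last component of the solution
to the Yule-Walker system G_k phi = r_k where
  (G_k)_{ij} = rho(|i - j|), (r_k)_i = rho(i), i,j = 1..k.
Equivalently, Durbin-Levinson gives phi_{kk} iteratively:
  phi_{11} = rho(1)
  phi_{kk} = [rho(k) - sum_{j=1..k-1} phi_{k-1,j} rho(k-j)]
            / [1 - sum_{j=1..k-1} phi_{k-1,j} rho(j)],
  phi_{k,j} = phi_{k-1,j} - phi_{kk} phi_{k-1,k-j},  j = 1..k-1.
Step k = 1:
  phi_11 = rho(1) = -0.0744.
Step k = 2:
  phi_22 = [rho(2) - phi_11 rho(1)] / [1 - phi_11 rho(1)] = [-0.1662 - (-0.0744)(-0.0744)] / [1 - (-0.0744)(-0.0744)]
         = -0.17173536 / 0.99446464 = -0.172691.
  Update: phi_21 = phi_11 - phi_22 phi_11 = -0.0744 - (-0.172691)(-0.0744) = -0.087248.
Step k = 3:
  phi_33 = [rho(3) - phi_21 rho(2) - phi_22 rho(1)] / [1 - phi_21 rho(1) - phi_22 rho(2)]
    numerator   = 0.6323 - (-0.087248)(-0.1662) - (-0.172691)(-0.0744) = 0.60495111
    denominator = 1 - (-0.087248)(-0.0744) - (-0.172691)(-0.1662) = 0.96480744
  phi_33 = 0.60495111 / 0.96480744 = 0.627.
Therefore phi_{33} = 0.6270.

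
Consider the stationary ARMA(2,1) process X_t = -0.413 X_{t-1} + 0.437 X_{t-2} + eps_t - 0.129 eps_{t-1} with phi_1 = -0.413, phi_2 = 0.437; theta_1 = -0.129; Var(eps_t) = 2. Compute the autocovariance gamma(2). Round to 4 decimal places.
\gamma(2) = 4.9653

Multiply the model equation by X_{t-k} and take expectations. With theta_0 = psi_0 = 1 and psi_j the MA(infinity) weights, this gives
  gamma(k) - sum_i phi_i gamma(k-i) = c_k,
  c_k = sigma^2 * sum_{j=k..q} theta_j psi_{j-k}   (c_k = 0 for k > q),
using gamma(-m) = gamma(m).
psi-weights needed (psi_j = theta_j + sum_i phi_i psi_{j-i}):
  psi_1 = theta_1 + phi_1 = -0.129 + (-0.413) = -0.542
Right-hand sides:
  c_0 = sigma^2 (1 + theta_1 psi_1) = 2 * (1 + (-0.129)(-0.542)) = 2 * 1.069918 = 2.139836
  c_1 = sigma^2 theta_1 = 2 * (-0.129) = -0.258
  c_2 = 0
Equations for k = 0, 1, 2 (AR order 2, c_2 = 0):
  (E0) gamma(0) = phi_1 gamma(1) + phi_2 gamma(2) + c_0
  (E1) gamma(1) = phi_1 gamma(0) + phi_2 gamma(1) + c_1
  (E2) gamma(2) = phi_1 gamma(1) + phi_2 gamma(0)
From (E1): gamma(1) = A gamma(0) + B with
  A = phi_1 / (1 - phi_2) = -0.413 / 0.563 = -0.73357,   B = c_1 / (1 - phi_2) = -0.258 / 0.563 = -0.458259.
Insert (E2) into (E0): gamma(0) (1 - phi_2^2) = phi_1 (1 + phi_2) gamma(1) + c_0.
  phi_1 (1 + phi_2) = (-0.413)(1.437) = -0.593481,   1 - phi_2^2 = 0.809031.
Replace gamma(1) by A gamma(0) + B and collect gamma(0):
  gamma(0) [0.809031 - (-0.593481)(-0.73357)] = (-0.593481)(-0.458259) + 2.139836
  gamma(0) * 0.373671 = 2.411804
  gamma(0) = 2.411804 / 0.373671 = 6.454351.
  gamma(1) = A gamma(0) + B = (-0.73357)(6.454351) + (-0.458259) = -5.192979.
  gamma(2) = phi_1 gamma(1) + phi_2 gamma(0) = (-0.413)(-5.192979) + (0.437)(6.454351) = 4.965252.
Therefore gamma(2) = 4.9653 (to 4 decimal places).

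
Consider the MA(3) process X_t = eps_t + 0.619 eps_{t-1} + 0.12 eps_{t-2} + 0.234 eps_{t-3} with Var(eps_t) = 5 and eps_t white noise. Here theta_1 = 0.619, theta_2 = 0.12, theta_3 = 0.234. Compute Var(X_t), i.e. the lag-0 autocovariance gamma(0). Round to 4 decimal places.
\gamma(0) = 7.2616

For an MA(q) process X_t = eps_t + sum_i theta_i eps_{t-i} with
Var(eps_t) = sigma^2, the variance is
  gamma(0) = sigma^2 * (1 + sum_i theta_i^2).
  sum_i theta_i^2 = (0.619)^2 + (0.12)^2 + (0.234)^2 = 0.383161 + 0.0144 + 0.054756 = 0.452317.
  gamma(0) = 5 * (1 + 0.452317) = 5 * 1.452317 = 7.261585, which rounds to 7.2616.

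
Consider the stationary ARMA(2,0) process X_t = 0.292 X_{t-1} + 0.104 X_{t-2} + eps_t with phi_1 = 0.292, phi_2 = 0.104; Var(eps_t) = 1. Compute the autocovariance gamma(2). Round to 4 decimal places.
\gamma(2) = 0.2253

Multiply the model equation by X_{t-k} and take expectations. With theta_0 = psi_0 = 1 and psi_j the MA(infinity) weights, this gives
  gamma(k) - sum_i phi_i gamma(k-i) = c_k,
  c_k = sigma^2 * sum_{j=k..q} theta_j psi_{j-k}   (c_k = 0 for k > q),
using gamma(-m) = gamma(m).
Pure AR (q = 0): c_0 = sigma^2 = 1, c_k = 0 for k >= 1.
Equations for k = 0, 1, 2 (AR order 2, c_2 = 0):
  (E0) gamma(0) = phi_1 gamma(1) + phi_2 gamma(2) + c_0
  (E1) gamma(1) = phi_1 gamma(0) + phi_2 gamma(1) + c_1
  (E2) gamma(2) = phi_1 gamma(1) + phi_2 gamma(0)
From (E1): gamma(1) = A gamma(0) + B with
  A = phi_1 / (1 - phi_2) = 0.292 / 0.896 = 0.325893,   B = c_1 / (1 - phi_2) = 0 / 0.896 = 0.
Insert (E2) into (E0): gamma(0) (1 - phi_2^2) = phi_1 (1 + phi_2) gamma(1) + c_0.
  phi_1 (1 + phi_2) = (0.292)(1.104) = 0.322368,   1 - phi_2^2 = 0.989184.
Replace gamma(1) by A gamma(0) + B and collect gamma(0):
  gamma(0) [0.989184 - (0.322368)(0.325893)] = c_0 = 1
  gamma(0) * 0.884127 = 1
  gamma(0) = 1 / 0.884127 = 1.13106.
  gamma(1) = A gamma(0) = (0.325893)(1.13106) = 0.368604.
  gamma(2) = phi_1 gamma(1) + phi_2 gamma(0) = (0.292)(0.368604) + (0.104)(1.13106) = 0.225263.
Therefore gamma(2) = 0.2253 (to 4 decimal places).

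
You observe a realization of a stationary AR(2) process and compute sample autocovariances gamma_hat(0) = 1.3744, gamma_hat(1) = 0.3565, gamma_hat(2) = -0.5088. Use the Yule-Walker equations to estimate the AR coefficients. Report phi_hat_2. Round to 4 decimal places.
\hat\phi_{2} = -0.4690

The Yule-Walker equations for an AR(p) process read, in matrix form,
  Gamma_p phi = r_p,   with   (Gamma_p)_{ij} = gamma(|i - j|),
                       (r_p)_i = gamma(i),   i,j = 1..p.
Substitute the sample gammas (Toeplitz matrix and right-hand side of size 2):
  Gamma_p = [[1.3744, 0.3565], [0.3565, 1.3744]]
  r_p     = [0.3565, -0.5088]
Written out:
  1.3744 phi_1 + 0.3565 phi_2 = 0.3565
  0.3565 phi_1 + 1.3744 phi_2 = -0.5088
Solve by Cramer's rule:
  det = gamma(0)^2 - gamma(1)^2 = (1.3744)^2 - (0.3565)^2 = 1.88897536 - 0.12709225 = 1.76188311
  phi_hat_1 = [gamma(1) gamma(0) - gamma(1) gamma(2)] / det = [(0.3565)(1.3744) - (0.3565)(-0.5088)] / 1.76188311 = 0.6713608 / 1.76188311 = 0.381
  phi_hat_2 = [gamma(0) gamma(2) - gamma(1)^2] / det = [(1.3744)(-0.5088) - (0.3565)^2] / 1.76188311 = -0.82638697 / 1.76188311 = -0.469
So phi_hat = [0.3810, -0.4690].
Therefore phi_hat_2 = -0.4690.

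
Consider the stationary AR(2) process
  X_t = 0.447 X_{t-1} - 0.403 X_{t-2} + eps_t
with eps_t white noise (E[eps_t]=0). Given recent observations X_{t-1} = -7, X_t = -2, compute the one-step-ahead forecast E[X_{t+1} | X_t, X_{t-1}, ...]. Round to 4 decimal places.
E[X_{t+1} \mid \mathcal F_t] = 1.9270

For an AR(p) model X_t = c + sum_i phi_i X_{t-i} + eps_t, the
one-step-ahead conditional mean is
  E[X_{t+1} | X_t, ...] = c + sum_i phi_i X_{t+1-i}.
Substitute known values:
  E[X_{t+1} | ...] = (0.447) * (-2) + (-0.403) * (-7)
                   = 1.9270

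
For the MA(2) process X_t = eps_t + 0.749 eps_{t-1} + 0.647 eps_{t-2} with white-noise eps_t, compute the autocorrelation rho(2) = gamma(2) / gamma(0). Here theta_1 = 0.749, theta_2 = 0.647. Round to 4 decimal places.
\rho(2) = 0.3268

For an MA(q) process with theta_0 = 1, the autocovariance is
  gamma(k) = sigma^2 * sum_{i=0..q-k} theta_i * theta_{i+k},
and rho(k) = gamma(k) / gamma(0). Sigma^2 cancels.
  numerator   = (1)*(0.647) = 0.647.
  denominator = (1)^2 + (0.749)^2 + (0.647)^2 = 1.97961.
  rho(2) = 0.647 / 1.97961 = 0.3268.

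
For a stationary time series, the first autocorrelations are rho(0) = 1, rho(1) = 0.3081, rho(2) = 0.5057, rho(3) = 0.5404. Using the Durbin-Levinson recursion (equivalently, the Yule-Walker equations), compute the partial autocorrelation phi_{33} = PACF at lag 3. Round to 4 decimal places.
\phi_{33} = 0.4390

The PACF at lag k is phi_{kk}, the last component of the solution
to the Yule-Walker system G_k phi = r_k where
  (G_k)_{ij} = rho(|i - j|), (r_k)_i = rho(i), i,j = 1..k.
Equivalently, Durbin-Levinson gives phi_{kk} iteratively:
  phi_{11} = rho(1)
  phi_{kk} = [rho(k) - sum_{j=1..k-1} phi_{k-1,j} rho(k-j)]
            / [1 - sum_{j=1..k-1} phi_{k-1,j} rho(j)],
  phi_{k,j} = phi_{k-1,j} - phi_{kk} phi_{k-1,k-j},  j = 1..k-1.
Step k = 1:
  phi_11 = rho(1) = 0.3081.
Step k = 2:
  phi_22 = [rho(2) - phi_11 rho(1)] / [1 - phi_11 rho(1)] = [0.5057 - (0.3081)(0.3081)] / [1 - (0.3081)(0.3081)]
         = 0.41077439 / 0.90507439 = 0.453857.
  Update: phi_21 = phi_11 - phi_22 phi_11 = 0.3081 - (0.453857)(0.3081) = 0.168267.
Step k = 3:
  phi_33 = [rho(3) - phi_21 rho(2) - phi_22 rho(1)] / [1 - phi_21 rho(1) - phi_22 rho(2)]
    numerator   = 0.5404 - (0.168267)(0.5057) - (0.453857)(0.3081) = 0.3154742
    denominator = 1 - (0.168267)(0.3081) - (0.453857)(0.5057) = 0.71864154
  phi_33 = 0.3154742 / 0.71864154 = 0.439.
Therefore phi_{33} = 0.4390.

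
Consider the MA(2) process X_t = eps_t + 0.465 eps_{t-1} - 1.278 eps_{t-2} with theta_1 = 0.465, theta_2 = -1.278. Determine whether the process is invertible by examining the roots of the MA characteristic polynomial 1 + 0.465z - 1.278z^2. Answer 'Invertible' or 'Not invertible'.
\text{Not invertible}

The MA(q) characteristic polynomial is P(z) = 1 + 0.465z - 1.278z^2.
Invertibility requires all roots to lie outside the unit circle, i.e. |z| > 1 for every root.
Set 1 + (0.465) z + (-1.278) z^2 = 0, i.e. a z^2 + b z + c = 0 with a = -1.278, b = 0.465, c = 1.
Discriminant D = b^2 - 4ac = (0.465)^2 - 4*(-1.278)*1 = 0.216225 - (-5.112) = 5.328225.
D >= 0, so the roots are real: z = (-b +/- sqrt(D)) / (2a) = (-0.465 +/- 2.308295) / (-2.556).
  z_1 = (-0.465 + 2.308295) / (-2.556) = -0.7212,   |z_1| = 0.7212.
  z_2 = (-0.465 - 2.308295) / (-2.556) = 1.085,   |z_2| = 1.085.
Moduli of all roots: 0.7212, 1.0850.
All moduli strictly greater than 1? No.
Verdict: Not invertible.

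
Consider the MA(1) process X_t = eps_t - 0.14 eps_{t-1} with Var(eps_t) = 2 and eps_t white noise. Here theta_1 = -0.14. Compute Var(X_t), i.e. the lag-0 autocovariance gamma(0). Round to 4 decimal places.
\gamma(0) = 2.0392

For an MA(q) process X_t = eps_t + sum_i theta_i eps_{t-i} with
Var(eps_t) = sigma^2, the variance is
  gamma(0) = sigma^2 * (1 + sum_i theta_i^2).
  sum_i theta_i^2 = (-0.14)^2 = 0.0196.
  gamma(0) = 2 * (1 + 0.0196) = 2 * 1.0196 = 2.0392.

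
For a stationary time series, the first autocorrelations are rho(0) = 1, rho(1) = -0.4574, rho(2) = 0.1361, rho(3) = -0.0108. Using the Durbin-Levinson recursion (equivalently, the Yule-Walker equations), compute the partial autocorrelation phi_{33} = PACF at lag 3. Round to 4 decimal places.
\phi_{33} = 0.0190

The PACF at lag k is phi_{kk}, the last component of the solution
to the Yule-Walker system G_k phi = r_k where
  (G_k)_{ij} = rho(|i - j|), (r_k)_i = rho(i), i,j = 1..k.
Equivalently, Durbin-Levinson gives phi_{kk} iteratively:
  phi_{11} = rho(1)
  phi_{kk} = [rho(k) - sum_{j=1..k-1} phi_{k-1,j} rho(k-j)]
            / [1 - sum_{j=1..k-1} phi_{k-1,j} rho(j)],
  phi_{k,j} = phi_{k-1,j} - phi_{kk} phi_{k-1,k-j},  j = 1..k-1.
Step k = 1:
  phi_11 = rho(1) = -0.4574.
Step k = 2:
  phi_22 = [rho(2) - phi_11 rho(1)] / [1 - phi_11 rho(1)] = [0.1361 - (-0.4574)(-0.4574)] / [1 - (-0.4574)(-0.4574)]
         = -0.07311476 / 0.79078524 = -0.092458.
  Update: phi_21 = phi_11 - phi_22 phi_11 = -0.4574 - (-0.092458)(-0.4574) = -0.49969.
Step k = 3:
  phi_33 = [rho(3) - phi_21 rho(2) - phi_22 rho(1)] / [1 - phi_21 rho(1) - phi_22 rho(2)]
    numerator   = -0.0108 - (-0.49969)(0.1361) - (-0.092458)(-0.4574) = 0.01491739
    denominator = 1 - (-0.49969)(-0.4574) - (-0.092458)(0.1361) = 0.78402516
  phi_33 = 0.01491739 / 0.78402516 = 0.019.
Therefore phi_{33} = 0.0190.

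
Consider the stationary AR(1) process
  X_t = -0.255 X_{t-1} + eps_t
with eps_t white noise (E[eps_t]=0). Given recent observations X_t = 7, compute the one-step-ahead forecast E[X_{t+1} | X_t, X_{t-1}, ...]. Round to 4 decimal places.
E[X_{t+1} \mid \mathcal F_t] = -1.7850

For an AR(p) model X_t = c + sum_i phi_i X_{t-i} + eps_t, the
one-step-ahead conditional mean is
  E[X_{t+1} | X_t, ...] = c + sum_i phi_i X_{t+1-i}.
Substitute known values:
  E[X_{t+1} | ...] = (-0.255) * (7)
                   = -1.7850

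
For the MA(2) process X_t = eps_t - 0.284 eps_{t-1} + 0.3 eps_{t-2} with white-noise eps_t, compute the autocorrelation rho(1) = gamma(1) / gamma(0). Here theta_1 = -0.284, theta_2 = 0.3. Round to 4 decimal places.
\rho(1) = -0.3154

For an MA(q) process with theta_0 = 1, the autocovariance is
  gamma(k) = sigma^2 * sum_{i=0..q-k} theta_i * theta_{i+k},
and rho(k) = gamma(k) / gamma(0). Sigma^2 cancels.
  numerator   = (1)*(-0.284) + (-0.284)*(0.3) = -0.3692.
  denominator = (1)^2 + (-0.284)^2 + (0.3)^2 = 1.170656.
  rho(1) = -0.3692 / 1.170656 = -0.3154.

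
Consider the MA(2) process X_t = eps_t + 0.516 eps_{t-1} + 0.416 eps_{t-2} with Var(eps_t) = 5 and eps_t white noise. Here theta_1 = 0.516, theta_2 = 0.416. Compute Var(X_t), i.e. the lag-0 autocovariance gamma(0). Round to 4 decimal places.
\gamma(0) = 7.1966

For an MA(q) process X_t = eps_t + sum_i theta_i eps_{t-i} with
Var(eps_t) = sigma^2, the variance is
  gamma(0) = sigma^2 * (1 + sum_i theta_i^2).
  sum_i theta_i^2 = (0.516)^2 + (0.416)^2 = 0.266256 + 0.173056 = 0.439312.
  gamma(0) = 5 * (1 + 0.439312) = 5 * 1.439312 = 7.19656, which rounds to 7.1966.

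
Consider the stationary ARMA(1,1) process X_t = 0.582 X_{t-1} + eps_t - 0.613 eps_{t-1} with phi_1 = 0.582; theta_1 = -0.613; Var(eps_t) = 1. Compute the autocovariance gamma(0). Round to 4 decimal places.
\gamma(0) = 1.0015

Multiply the model equation by X_{t-k} and take expectations. With theta_0 = psi_0 = 1 and psi_j the MA(infinity) weights, this gives
  gamma(k) - sum_i phi_i gamma(k-i) = c_k,
  c_k = sigma^2 * sum_{j=k..q} theta_j psi_{j-k}   (c_k = 0 for k > q),
using gamma(-m) = gamma(m).
psi-weights needed (psi_j = theta_j + sum_i phi_i psi_{j-i}):
  psi_1 = theta_1 + phi_1 = -0.613 + (0.582) = -0.031
Right-hand sides:
  c_0 = sigma^2 (1 + theta_1 psi_1) = 1 * (1 + (-0.613)(-0.031)) = 1 * 1.019003 = 1.019003
  c_1 = sigma^2 theta_1 = 1 * (-0.613) = -0.613
  c_2 = 0
Equations for k = 0 and k = 1 (AR order 1):
  gamma(0) = phi_1 gamma(1) + c_0
  gamma(1) = phi_1 gamma(0) + c_1
Substituting the second into the first: gamma(0) (1 - phi_1^2) = c_0 + phi_1 c_1, so
  gamma(0) = (c_0 + phi_1 c_1) / (1 - phi_1^2) = (1.019003 + (0.582)(-0.613)) / (1 - (0.582)^2) = 0.662237 / 0.661276 = 1.001453.
Therefore gamma(0) = 1.0015 (to 4 decimal places).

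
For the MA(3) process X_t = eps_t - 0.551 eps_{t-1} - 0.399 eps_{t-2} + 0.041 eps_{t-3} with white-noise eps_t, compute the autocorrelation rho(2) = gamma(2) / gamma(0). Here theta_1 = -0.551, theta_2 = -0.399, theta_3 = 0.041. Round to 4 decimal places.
\rho(2) = -0.2879

For an MA(q) process with theta_0 = 1, the autocovariance is
  gamma(k) = sigma^2 * sum_{i=0..q-k} theta_i * theta_{i+k},
and rho(k) = gamma(k) / gamma(0). Sigma^2 cancels.
  numerator   = (1)*(-0.399) + (-0.551)*(0.041) = -0.421591.
  denominator = (1)^2 + (-0.551)^2 + (-0.399)^2 + (0.041)^2 = 1.464483.
  rho(2) = -0.421591 / 1.464483 = -0.2879.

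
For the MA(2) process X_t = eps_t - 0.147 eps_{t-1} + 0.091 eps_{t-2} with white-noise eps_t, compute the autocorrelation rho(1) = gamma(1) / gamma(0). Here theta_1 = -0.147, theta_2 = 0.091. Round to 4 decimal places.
\rho(1) = -0.1557

For an MA(q) process with theta_0 = 1, the autocovariance is
  gamma(k) = sigma^2 * sum_{i=0..q-k} theta_i * theta_{i+k},
and rho(k) = gamma(k) / gamma(0). Sigma^2 cancels.
  numerator   = (1)*(-0.147) + (-0.147)*(0.091) = -0.160377.
  denominator = (1)^2 + (-0.147)^2 + (0.091)^2 = 1.02989.
  rho(1) = -0.160377 / 1.02989 = -0.1557.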